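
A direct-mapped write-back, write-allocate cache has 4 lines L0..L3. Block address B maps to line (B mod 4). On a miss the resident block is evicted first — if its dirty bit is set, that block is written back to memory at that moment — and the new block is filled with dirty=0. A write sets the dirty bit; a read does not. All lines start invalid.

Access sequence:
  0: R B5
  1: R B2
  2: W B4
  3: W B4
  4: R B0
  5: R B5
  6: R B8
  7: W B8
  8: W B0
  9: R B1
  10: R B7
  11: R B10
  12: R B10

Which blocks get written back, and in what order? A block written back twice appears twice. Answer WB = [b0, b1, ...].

WB = [4, 8]

  0 | R B5 → L1 miss [-]
  1 | R B2 → L2 miss [-]
  2 | W B4 → L0 miss [D]
  3 | W B4 → L0 hit [D]
  4 | R B0 → L0 miss wb→B4 [-]
  5 | R B5 → L1 hit [-]
  6 | R B8 → L0 miss [-]
  7 | W B8 → L0 hit [D]
  8 | W B0 → L0 miss wb→B8 [D]
  9 | R B1 → L1 miss [-]
  10 | R B7 → L3 miss [-]
  11 | R B10 → L2 miss [-]
  12 | R B10 → L2 hit [-]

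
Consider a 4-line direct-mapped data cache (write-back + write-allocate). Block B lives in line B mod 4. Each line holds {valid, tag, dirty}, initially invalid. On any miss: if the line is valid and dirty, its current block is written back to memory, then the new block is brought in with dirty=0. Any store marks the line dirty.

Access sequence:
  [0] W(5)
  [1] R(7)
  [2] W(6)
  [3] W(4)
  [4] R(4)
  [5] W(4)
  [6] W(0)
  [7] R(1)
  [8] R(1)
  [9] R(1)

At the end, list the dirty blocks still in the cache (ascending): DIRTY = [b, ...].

0: W B5 -> L1 miss  d=D]
1: R B7 -> L3 miss  d=-]
2: W B6 -> L2 miss  d=D]
3: W B4 -> L0 miss  d=D]
4: R B4 -> L0 hit  d=D]
5: W B4 -> L0 hit  d=D]
6: W B0 -> L0 miss wb->B4  d=D]
7: R B1 -> L1 miss wb->B5  d=-]
8: R B1 -> L1 hit  d=-]
9: R B1 -> L1 hit  d=-]

DIRTY = [0, 6]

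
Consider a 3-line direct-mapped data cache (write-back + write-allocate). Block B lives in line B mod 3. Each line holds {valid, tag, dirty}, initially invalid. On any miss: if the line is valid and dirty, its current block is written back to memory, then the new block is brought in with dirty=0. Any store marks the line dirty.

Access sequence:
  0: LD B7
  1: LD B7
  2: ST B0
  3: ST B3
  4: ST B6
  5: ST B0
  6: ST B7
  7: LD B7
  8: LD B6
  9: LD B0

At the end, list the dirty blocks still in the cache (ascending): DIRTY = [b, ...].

  0 | R B7 → L1 miss [-]
  1 | R B7 → L1 hit [-]
  2 | W B0 → L0 miss [D]
  3 | W B3 → L0 miss wb→B0 [D]
  4 | W B6 → L0 miss wb→B3 [D]
  5 | W B0 → L0 miss wb→B6 [D]
  6 | W B7 → L1 hit [D]
  7 | R B7 → L1 hit [D]
  8 | R B6 → L0 miss wb→B0 [-]
  9 | R B0 → L0 miss [-]

DIRTY = [7]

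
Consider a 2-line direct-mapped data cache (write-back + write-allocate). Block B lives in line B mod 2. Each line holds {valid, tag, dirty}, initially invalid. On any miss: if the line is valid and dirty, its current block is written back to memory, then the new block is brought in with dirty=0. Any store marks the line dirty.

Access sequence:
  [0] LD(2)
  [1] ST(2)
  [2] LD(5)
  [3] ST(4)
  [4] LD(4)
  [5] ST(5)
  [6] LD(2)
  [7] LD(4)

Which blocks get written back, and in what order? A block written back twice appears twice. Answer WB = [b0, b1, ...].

WB = [2, 4]

0: R B2 -> L0 miss  d=-]
1: W B2 -> L0 hit  d=D]
2: R B5 -> L1 miss  d=-]
3: W B4 -> L0 miss wb->B2  d=D]
4: R B4 -> L0 hit  d=D]
5: W B5 -> L1 hit  d=D]
6: R B2 -> L0 miss wb->B4  d=-]
7: R B4 -> L0 miss  d=-]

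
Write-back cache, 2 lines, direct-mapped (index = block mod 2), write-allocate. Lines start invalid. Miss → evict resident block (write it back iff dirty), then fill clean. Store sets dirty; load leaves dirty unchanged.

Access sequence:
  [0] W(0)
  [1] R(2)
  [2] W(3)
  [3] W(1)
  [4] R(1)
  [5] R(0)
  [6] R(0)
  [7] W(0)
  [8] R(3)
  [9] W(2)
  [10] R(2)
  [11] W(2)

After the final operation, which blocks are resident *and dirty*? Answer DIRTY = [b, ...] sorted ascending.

0: W B0 → L0 miss [D]
1: R B2 → L0 miss wb→B0 [-]
2: W B3 → L1 miss [D]
3: W B1 → L1 miss wb→B3 [D]
4: R B1 → L1 hit [D]
5: R B0 → L0 miss [-]
6: R B0 → L0 hit [-]
7: W B0 → L0 hit [D]
8: R B3 → L1 miss wb→B1 [-]
9: W B2 → L0 miss wb→B0 [D]
10: R B2 → L0 hit [D]
11: W B2 → L0 hit [D]

DIRTY = [2]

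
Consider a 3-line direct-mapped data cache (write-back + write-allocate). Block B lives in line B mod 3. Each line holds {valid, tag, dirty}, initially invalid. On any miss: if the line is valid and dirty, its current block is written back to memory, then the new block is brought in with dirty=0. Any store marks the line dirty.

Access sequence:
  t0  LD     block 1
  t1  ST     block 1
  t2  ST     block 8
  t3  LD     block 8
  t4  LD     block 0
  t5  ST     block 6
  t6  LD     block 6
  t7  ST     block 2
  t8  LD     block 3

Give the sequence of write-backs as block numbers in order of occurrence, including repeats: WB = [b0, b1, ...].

WB = [8, 6]

0: R B1 → L1 miss [-]
1: W B1 → L1 hit [D]
2: W B8 → L2 miss [D]
3: R B8 → L2 hit [D]
4: R B0 → L0 miss [-]
5: W B6 → L0 miss [D]
6: R B6 → L0 hit [D]
7: W B2 → L2 miss wb→B8 [D]
8: R B3 → L0 miss wb→B6 [-]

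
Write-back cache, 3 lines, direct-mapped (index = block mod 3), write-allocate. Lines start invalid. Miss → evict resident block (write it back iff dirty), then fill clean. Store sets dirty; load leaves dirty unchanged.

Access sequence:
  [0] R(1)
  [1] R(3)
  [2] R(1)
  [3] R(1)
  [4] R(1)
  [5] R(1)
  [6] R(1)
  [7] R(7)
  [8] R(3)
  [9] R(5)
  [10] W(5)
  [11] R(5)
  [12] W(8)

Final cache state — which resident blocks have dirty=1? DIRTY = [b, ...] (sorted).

DIRTY = [8]

  0 | R B1 → L1 miss [-]
  1 | R B3 → L0 miss [-]
  2 | R B1 → L1 hit [-]
  3 | R B1 → L1 hit [-]
  4 | R B1 → L1 hit [-]
  5 | R B1 → L1 hit [-]
  6 | R B1 → L1 hit [-]
  7 | R B7 → L1 miss [-]
  8 | R B3 → L0 hit [-]
  9 | R B5 → L2 miss [-]
  10 | W B5 → L2 hit [D]
  11 | R B5 → L2 hit [D]
  12 | W B8 → L2 miss wb→B5 [D]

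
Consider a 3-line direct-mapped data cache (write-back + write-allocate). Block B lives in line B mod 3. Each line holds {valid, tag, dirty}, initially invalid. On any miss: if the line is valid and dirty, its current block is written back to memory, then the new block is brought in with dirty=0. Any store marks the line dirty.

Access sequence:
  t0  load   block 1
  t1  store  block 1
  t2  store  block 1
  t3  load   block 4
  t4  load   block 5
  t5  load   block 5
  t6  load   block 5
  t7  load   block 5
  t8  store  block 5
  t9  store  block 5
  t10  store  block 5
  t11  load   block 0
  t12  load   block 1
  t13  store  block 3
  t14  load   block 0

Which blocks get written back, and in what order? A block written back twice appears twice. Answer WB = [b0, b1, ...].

  0 | R B1 → L1 miss [-]
  1 | W B1 → L1 hit [D]
  2 | W B1 → L1 hit [D]
  3 | R B4 → L1 miss wb→B1 [-]
  4 | R B5 → L2 miss [-]
  5 | R B5 → L2 hit [-]
  6 | R B5 → L2 hit [-]
  7 | R B5 → L2 hit [-]
  8 | W B5 → L2 hit [D]
  9 | W B5 → L2 hit [D]
  10 | W B5 → L2 hit [D]
  11 | R B0 → L0 miss [-]
  12 | R B1 → L1 miss [-]
  13 | W B3 → L0 miss [D]
  14 | R B0 → L0 miss wb→B3 [-]

WB = [1, 3]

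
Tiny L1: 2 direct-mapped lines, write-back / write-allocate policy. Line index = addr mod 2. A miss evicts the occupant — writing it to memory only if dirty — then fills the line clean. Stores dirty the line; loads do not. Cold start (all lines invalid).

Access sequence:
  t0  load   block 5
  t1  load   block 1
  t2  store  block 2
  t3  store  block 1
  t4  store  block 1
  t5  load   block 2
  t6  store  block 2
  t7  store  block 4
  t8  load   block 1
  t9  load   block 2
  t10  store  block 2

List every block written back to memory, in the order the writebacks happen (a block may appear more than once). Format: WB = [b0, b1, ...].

0: R B5 → L1 miss [-]
1: R B1 → L1 miss [-]
2: W B2 → L0 miss [D]
3: W B1 → L1 hit [D]
4: W B1 → L1 hit [D]
5: R B2 → L0 hit [D]
6: W B2 → L0 hit [D]
7: W B4 → L0 miss wb→B2 [D]
8: R B1 → L1 hit [D]
9: R B2 → L0 miss wb→B4 [-]
10: W B2 → L0 hit [D]

WB = [2, 4]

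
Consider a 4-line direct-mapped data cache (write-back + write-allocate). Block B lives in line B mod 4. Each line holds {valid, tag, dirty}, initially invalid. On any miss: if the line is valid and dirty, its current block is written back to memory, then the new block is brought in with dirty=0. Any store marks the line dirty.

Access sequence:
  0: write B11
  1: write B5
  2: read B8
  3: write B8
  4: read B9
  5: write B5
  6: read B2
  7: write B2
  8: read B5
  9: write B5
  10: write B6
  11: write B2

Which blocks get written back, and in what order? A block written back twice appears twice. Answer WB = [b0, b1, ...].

0: W B11 → L3 miss [D]
1: W B5 → L1 miss [D]
2: R B8 → L0 miss [-]
3: W B8 → L0 hit [D]
4: R B9 → L1 miss wb→B5 [-]
5: W B5 → L1 miss [D]
6: R B2 → L2 miss [-]
7: W B2 → L2 hit [D]
8: R B5 → L1 hit [D]
9: W B5 → L1 hit [D]
10: W B6 → L2 miss wb→B2 [D]
11: W B2 → L2 miss wb→B6 [D]

WB = [5, 2, 6]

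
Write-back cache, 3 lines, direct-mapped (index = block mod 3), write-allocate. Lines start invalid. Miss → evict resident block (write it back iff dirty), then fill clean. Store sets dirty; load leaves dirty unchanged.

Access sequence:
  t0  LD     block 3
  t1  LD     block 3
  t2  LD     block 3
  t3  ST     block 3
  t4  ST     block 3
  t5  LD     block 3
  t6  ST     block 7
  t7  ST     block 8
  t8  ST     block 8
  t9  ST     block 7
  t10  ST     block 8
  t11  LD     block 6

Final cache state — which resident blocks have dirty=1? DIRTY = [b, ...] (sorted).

0: R B3 → L0 miss [-]
1: R B3 → L0 hit [-]
2: R B3 → L0 hit [-]
3: W B3 → L0 hit [D]
4: W B3 → L0 hit [D]
5: R B3 → L0 hit [D]
6: W B7 → L1 miss [D]
7: W B8 → L2 miss [D]
8: W B8 → L2 hit [D]
9: W B7 → L1 hit [D]
10: W B8 → L2 hit [D]
11: R B6 → L0 miss wb→B3 [-]

DIRTY = [7, 8]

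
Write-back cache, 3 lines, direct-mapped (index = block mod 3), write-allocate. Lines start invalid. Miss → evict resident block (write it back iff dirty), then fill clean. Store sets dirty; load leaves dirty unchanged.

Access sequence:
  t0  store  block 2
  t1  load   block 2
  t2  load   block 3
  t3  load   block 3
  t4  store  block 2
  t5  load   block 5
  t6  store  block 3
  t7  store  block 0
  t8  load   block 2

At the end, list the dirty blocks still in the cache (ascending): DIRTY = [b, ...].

0: W B2 -> L2 miss  d=D]
1: R B2 -> L2 hit  d=D]
2: R B3 -> L0 miss  d=-]
3: R B3 -> L0 hit  d=-]
4: W B2 -> L2 hit  d=D]
5: R B5 -> L2 miss wb->B2  d=-]
6: W B3 -> L0 hit  d=D]
7: W B0 -> L0 miss wb->B3  d=D]
8: R B2 -> L2 miss  d=-]

DIRTY = [0]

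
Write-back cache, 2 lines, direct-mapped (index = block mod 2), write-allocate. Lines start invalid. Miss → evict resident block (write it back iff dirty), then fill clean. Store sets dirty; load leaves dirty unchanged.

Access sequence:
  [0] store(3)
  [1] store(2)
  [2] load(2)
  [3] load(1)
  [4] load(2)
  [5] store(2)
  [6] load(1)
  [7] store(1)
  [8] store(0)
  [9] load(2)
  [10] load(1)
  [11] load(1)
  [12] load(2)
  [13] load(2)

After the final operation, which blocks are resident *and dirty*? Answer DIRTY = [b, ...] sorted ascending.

DIRTY = [1]

0: W B3 -> L1 miss  d=D]
1: W B2 -> L0 miss  d=D]
2: R B2 -> L0 hit  d=D]
3: R B1 -> L1 miss wb->B3  d=-]
4: R B2 -> L0 hit  d=D]
5: W B2 -> L0 hit  d=D]
6: R B1 -> L1 hit  d=-]
7: W B1 -> L1 hit  d=D]
8: W B0 -> L0 miss wb->B2  d=D]
9: R B2 -> L0 miss wb->B0  d=-]
10: R B1 -> L1 hit  d=D]
11: R B1 -> L1 hit  d=D]
12: R B2 -> L0 hit  d=-]
13: R B2 -> L0 hit  d=-]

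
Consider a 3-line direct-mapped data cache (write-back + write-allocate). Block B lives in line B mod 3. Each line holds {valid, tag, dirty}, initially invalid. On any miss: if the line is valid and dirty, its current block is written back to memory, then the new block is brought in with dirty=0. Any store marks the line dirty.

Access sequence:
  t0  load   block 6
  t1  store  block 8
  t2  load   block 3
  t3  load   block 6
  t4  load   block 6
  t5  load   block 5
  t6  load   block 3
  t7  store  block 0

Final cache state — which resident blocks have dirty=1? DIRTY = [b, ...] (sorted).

DIRTY = [0]

  0 | R B6 → L0 miss [-]
  1 | W B8 → L2 miss [D]
  2 | R B3 → L0 miss [-]
  3 | R B6 → L0 miss [-]
  4 | R B6 → L0 hit [-]
  5 | R B5 → L2 miss wb→B8 [-]
  6 | R B3 → L0 miss [-]
  7 | W B0 → L0 miss [D]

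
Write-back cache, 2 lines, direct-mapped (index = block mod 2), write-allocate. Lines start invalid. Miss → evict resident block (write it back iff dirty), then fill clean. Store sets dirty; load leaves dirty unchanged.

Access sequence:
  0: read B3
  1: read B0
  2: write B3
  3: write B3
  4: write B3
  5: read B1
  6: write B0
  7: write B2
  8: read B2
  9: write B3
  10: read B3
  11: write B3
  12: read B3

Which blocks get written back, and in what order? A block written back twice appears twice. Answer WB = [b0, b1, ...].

  0 | R B3 → L1 miss [-]
  1 | R B0 → L0 miss [-]
  2 | W B3 → L1 hit [D]
  3 | W B3 → L1 hit [D]
  4 | W B3 → L1 hit [D]
  5 | R B1 → L1 miss wb→B3 [-]
  6 | W B0 → L0 hit [D]
  7 | W B2 → L0 miss wb→B0 [D]
  8 | R B2 → L0 hit [D]
  9 | W B3 → L1 miss [D]
  10 | R B3 → L1 hit [D]
  11 | W B3 → L1 hit [D]
  12 | R B3 → L1 hit [D]

WB = [3, 0]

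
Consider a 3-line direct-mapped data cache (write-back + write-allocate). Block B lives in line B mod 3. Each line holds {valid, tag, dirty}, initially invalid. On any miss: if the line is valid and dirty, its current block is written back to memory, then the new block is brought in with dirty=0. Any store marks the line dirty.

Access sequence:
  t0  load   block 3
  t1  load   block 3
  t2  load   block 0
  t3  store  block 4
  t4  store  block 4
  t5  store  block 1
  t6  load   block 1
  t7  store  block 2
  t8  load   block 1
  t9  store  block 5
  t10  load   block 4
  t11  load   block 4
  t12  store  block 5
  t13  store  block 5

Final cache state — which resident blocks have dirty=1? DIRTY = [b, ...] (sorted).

  0 | R B3 → L0 miss [-]
  1 | R B3 → L0 hit [-]
  2 | R B0 → L0 miss [-]
  3 | W B4 → L1 miss [D]
  4 | W B4 → L1 hit [D]
  5 | W B1 → L1 miss wb→B4 [D]
  6 | R B1 → L1 hit [D]
  7 | W B2 → L2 miss [D]
  8 | R B1 → L1 hit [D]
  9 | W B5 → L2 miss wb→B2 [D]
  10 | R B4 → L1 miss wb→B1 [-]
  11 | R B4 → L1 hit [-]
  12 | W B5 → L2 hit [D]
  13 | W B5 → L2 hit [D]

DIRTY = [5]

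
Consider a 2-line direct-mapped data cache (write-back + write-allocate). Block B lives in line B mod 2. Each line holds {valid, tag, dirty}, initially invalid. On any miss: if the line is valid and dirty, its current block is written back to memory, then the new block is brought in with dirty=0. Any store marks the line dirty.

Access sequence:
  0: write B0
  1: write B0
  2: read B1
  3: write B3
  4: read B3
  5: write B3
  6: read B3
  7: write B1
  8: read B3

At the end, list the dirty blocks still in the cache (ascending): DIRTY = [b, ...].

0: W B0 → L0 miss [D]
1: W B0 → L0 hit [D]
2: R B1 → L1 miss [-]
3: W B3 → L1 miss [D]
4: R B3 → L1 hit [D]
5: W B3 → L1 hit [D]
6: R B3 → L1 hit [D]
7: W B1 → L1 miss wb→B3 [D]
8: R B3 → L1 miss wb→B1 [-]

DIRTY = [0]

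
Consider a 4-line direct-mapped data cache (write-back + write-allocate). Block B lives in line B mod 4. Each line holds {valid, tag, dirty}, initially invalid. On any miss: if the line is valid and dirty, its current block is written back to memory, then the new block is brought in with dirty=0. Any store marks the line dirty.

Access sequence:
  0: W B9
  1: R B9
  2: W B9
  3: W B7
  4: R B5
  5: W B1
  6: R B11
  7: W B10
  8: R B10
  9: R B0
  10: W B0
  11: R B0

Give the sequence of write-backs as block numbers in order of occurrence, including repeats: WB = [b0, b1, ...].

WB = [9, 7]

  0 | W B9 → L1 miss [D]
  1 | R B9 → L1 hit [D]
  2 | W B9 → L1 hit [D]
  3 | W B7 → L3 miss [D]
  4 | R B5 → L1 miss wb→B9 [-]
  5 | W B1 → L1 miss [D]
  6 | R B11 → L3 miss wb→B7 [-]
  7 | W B10 → L2 miss [D]
  8 | R B10 → L2 hit [D]
  9 | R B0 → L0 miss [-]
  10 | W B0 → L0 hit [D]
  11 | R B0 → L0 hit [D]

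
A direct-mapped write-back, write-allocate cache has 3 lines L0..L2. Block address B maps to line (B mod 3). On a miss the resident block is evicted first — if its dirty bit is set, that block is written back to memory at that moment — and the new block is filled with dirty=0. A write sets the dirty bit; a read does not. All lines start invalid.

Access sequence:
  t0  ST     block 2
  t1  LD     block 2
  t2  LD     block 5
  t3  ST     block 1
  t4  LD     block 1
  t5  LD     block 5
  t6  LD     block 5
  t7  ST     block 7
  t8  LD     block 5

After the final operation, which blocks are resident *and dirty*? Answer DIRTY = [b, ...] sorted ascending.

0: W B2 → L2 miss [D]
1: R B2 → L2 hit [D]
2: R B5 → L2 miss wb→B2 [-]
3: W B1 → L1 miss [D]
4: R B1 → L1 hit [D]
5: R B5 → L2 hit [-]
6: R B5 → L2 hit [-]
7: W B7 → L1 miss wb→B1 [D]
8: R B5 → L2 hit [-]

DIRTY = [7]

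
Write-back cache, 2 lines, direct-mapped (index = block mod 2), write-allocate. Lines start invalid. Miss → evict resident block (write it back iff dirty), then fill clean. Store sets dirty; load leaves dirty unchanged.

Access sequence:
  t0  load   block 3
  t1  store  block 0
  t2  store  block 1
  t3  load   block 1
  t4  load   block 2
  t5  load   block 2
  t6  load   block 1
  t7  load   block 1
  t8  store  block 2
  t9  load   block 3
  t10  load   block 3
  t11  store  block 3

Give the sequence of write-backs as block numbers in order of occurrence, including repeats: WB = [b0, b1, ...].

  0 | R B3 → L1 miss [-]
  1 | W B0 → L0 miss [D]
  2 | W B1 → L1 miss [D]
  3 | R B1 → L1 hit [D]
  4 | R B2 → L0 miss wb→B0 [-]
  5 | R B2 → L0 hit [-]
  6 | R B1 → L1 hit [D]
  7 | R B1 → L1 hit [D]
  8 | W B2 → L0 hit [D]
  9 | R B3 → L1 miss wb→B1 [-]
  10 | R B3 → L1 hit [-]
  11 | W B3 → L1 hit [D]

WB = [0, 1]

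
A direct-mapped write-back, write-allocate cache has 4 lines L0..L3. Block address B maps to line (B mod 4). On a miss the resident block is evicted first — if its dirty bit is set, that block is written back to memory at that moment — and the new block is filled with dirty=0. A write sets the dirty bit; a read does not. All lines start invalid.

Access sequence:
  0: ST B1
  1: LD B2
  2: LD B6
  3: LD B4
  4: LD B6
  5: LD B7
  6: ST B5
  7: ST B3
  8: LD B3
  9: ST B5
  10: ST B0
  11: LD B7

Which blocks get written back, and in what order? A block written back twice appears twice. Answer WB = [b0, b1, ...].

0: W B1 -> L1 miss  d=D]
1: R B2 -> L2 miss  d=-]
2: R B6 -> L2 miss  d=-]
3: R B4 -> L0 miss  d=-]
4: R B6 -> L2 hit  d=-]
5: R B7 -> L3 miss  d=-]
6: W B5 -> L1 miss wb->B1  d=D]
7: W B3 -> L3 miss  d=D]
8: R B3 -> L3 hit  d=D]
9: W B5 -> L1 hit  d=D]
10: W B0 -> L0 miss  d=D]
11: R B7 -> L3 miss wb->B3  d=-]

WB = [1, 3]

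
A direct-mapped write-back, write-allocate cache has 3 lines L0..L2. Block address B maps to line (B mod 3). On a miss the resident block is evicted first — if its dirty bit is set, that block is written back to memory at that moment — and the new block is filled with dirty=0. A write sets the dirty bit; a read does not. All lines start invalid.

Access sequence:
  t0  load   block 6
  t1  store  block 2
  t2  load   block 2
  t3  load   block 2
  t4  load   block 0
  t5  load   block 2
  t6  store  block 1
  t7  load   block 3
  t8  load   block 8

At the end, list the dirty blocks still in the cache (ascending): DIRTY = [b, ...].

0: R B6 -> L0 miss  d=-]
1: W B2 -> L2 miss  d=D]
2: R B2 -> L2 hit  d=D]
3: R B2 -> L2 hit  d=D]
4: R B0 -> L0 miss  d=-]
5: R B2 -> L2 hit  d=D]
6: W B1 -> L1 miss  d=D]
7: R B3 -> L0 miss  d=-]
8: R B8 -> L2 miss wb->B2  d=-]

DIRTY = [1]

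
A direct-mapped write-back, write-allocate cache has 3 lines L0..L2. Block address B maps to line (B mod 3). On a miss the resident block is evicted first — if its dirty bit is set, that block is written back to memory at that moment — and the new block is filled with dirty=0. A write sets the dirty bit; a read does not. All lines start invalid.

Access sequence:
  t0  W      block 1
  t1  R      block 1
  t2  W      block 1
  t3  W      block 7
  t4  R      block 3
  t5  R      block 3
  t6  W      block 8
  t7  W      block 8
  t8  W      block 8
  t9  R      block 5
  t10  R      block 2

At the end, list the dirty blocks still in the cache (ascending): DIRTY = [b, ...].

0: W B1 -> L1 miss  d=D]
1: R B1 -> L1 hit  d=D]
2: W B1 -> L1 hit  d=D]
3: W B7 -> L1 miss wb->B1  d=D]
4: R B3 -> L0 miss  d=-]
5: R B3 -> L0 hit  d=-]
6: W B8 -> L2 miss  d=D]
7: W B8 -> L2 hit  d=D]
8: W B8 -> L2 hit  d=D]
9: R B5 -> L2 miss wb->B8  d=-]
10: R B2 -> L2 miss  d=-]

DIRTY = [7]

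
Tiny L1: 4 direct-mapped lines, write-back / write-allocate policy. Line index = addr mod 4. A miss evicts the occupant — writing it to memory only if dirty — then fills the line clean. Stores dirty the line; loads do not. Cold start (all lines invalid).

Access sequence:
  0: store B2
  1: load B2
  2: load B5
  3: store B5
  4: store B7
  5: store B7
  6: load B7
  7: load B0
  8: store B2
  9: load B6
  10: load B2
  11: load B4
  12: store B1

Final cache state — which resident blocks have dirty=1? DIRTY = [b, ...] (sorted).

DIRTY = [1, 7]

0: W B2 → L2 miss [D]
1: R B2 → L2 hit [D]
2: R B5 → L1 miss [-]
3: W B5 → L1 hit [D]
4: W B7 → L3 miss [D]
5: W B7 → L3 hit [D]
6: R B7 → L3 hit [D]
7: R B0 → L0 miss [-]
8: W B2 → L2 hit [D]
9: R B6 → L2 miss wb→B2 [-]
10: R B2 → L2 miss [-]
11: R B4 → L0 miss [-]
12: W B1 → L1 miss wb→B5 [D]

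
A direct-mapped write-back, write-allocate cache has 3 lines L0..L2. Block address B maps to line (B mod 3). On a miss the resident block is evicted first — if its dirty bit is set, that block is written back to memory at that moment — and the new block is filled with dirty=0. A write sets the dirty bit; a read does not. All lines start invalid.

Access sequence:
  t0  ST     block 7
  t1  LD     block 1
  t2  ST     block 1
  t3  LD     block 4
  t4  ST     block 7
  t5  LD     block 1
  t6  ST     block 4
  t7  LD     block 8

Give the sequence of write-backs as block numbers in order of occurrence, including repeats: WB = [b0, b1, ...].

WB = [7, 1, 7]

0: W B7 -> L1 miss  d=D]
1: R B1 -> L1 miss wb->B7  d=-]
2: W B1 -> L1 hit  d=D]
3: R B4 -> L1 miss wb->B1  d=-]
4: W B7 -> L1 miss  d=D]
5: R B1 -> L1 miss wb->B7  d=-]
6: W B4 -> L1 miss  d=D]
7: R B8 -> L2 miss  d=-]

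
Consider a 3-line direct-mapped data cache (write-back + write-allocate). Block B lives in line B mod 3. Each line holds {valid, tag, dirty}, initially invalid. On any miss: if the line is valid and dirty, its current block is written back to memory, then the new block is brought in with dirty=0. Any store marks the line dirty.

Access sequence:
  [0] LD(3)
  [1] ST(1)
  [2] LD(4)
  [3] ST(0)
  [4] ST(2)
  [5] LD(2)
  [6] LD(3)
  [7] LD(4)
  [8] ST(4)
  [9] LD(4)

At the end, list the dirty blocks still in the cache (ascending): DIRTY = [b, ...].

0: R B3 → L0 miss [-]
1: W B1 → L1 miss [D]
2: R B4 → L1 miss wb→B1 [-]
3: W B0 → L0 miss [D]
4: W B2 → L2 miss [D]
5: R B2 → L2 hit [D]
6: R B3 → L0 miss wb→B0 [-]
7: R B4 → L1 hit [-]
8: W B4 → L1 hit [D]
9: R B4 → L1 hit [D]

DIRTY = [2, 4]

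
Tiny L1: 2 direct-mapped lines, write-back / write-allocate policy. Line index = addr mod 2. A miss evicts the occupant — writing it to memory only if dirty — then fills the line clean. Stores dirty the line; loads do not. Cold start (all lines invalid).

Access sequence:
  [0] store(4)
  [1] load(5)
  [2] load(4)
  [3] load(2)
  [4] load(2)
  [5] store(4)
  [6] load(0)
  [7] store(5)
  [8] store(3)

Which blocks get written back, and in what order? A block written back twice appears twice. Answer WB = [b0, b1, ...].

  0 | W B4 → L0 miss [D]
  1 | R B5 → L1 miss [-]
  2 | R B4 → L0 hit [D]
  3 | R B2 → L0 miss wb→B4 [-]
  4 | R B2 → L0 hit [-]
  5 | W B4 → L0 miss [D]
  6 | R B0 → L0 miss wb→B4 [-]
  7 | W B5 → L1 hit [D]
  8 | W B3 → L1 miss wb→B5 [D]

WB = [4, 4, 5]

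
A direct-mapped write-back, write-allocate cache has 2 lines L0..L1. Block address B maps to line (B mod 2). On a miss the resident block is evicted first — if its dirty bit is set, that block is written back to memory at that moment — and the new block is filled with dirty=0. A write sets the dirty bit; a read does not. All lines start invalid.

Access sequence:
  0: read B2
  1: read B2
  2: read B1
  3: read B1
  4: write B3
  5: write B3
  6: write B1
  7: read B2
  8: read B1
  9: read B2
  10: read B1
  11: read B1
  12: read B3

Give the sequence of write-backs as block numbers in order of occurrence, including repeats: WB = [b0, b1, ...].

WB = [3, 1]

0: R B2 -> L0 miss  d=-]
1: R B2 -> L0 hit  d=-]
2: R B1 -> L1 miss  d=-]
3: R B1 -> L1 hit  d=-]
4: W B3 -> L1 miss  d=D]
5: W B3 -> L1 hit  d=D]
6: W B1 -> L1 miss wb->B3  d=D]
7: R B2 -> L0 hit  d=-]
8: R B1 -> L1 hit  d=D]
9: R B2 -> L0 hit  d=-]
10: R B1 -> L1 hit  d=D]
11: R B1 -> L1 hit  d=D]
12: R B3 -> L1 miss wb->B1  d=-]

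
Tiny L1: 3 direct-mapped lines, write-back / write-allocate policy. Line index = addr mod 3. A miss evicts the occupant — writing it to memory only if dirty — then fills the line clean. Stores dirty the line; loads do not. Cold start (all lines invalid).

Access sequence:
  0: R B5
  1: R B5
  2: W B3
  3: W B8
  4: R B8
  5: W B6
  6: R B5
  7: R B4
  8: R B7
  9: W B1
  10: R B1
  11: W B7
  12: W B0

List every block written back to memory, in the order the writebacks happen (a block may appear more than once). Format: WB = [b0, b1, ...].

0: R B5 -> L2 miss  d=-]
1: R B5 -> L2 hit  d=-]
2: W B3 -> L0 miss  d=D]
3: W B8 -> L2 miss  d=D]
4: R B8 -> L2 hit  d=D]
5: W B6 -> L0 miss wb->B3  d=D]
6: R B5 -> L2 miss wb->B8  d=-]
7: R B4 -> L1 miss  d=-]
8: R B7 -> L1 miss  d=-]
9: W B1 -> L1 miss  d=D]
10: R B1 -> L1 hit  d=D]
11: W B7 -> L1 miss wb->B1  d=D]
12: W B0 -> L0 miss wb->B6  d=D]

WB = [3, 8, 1, 6]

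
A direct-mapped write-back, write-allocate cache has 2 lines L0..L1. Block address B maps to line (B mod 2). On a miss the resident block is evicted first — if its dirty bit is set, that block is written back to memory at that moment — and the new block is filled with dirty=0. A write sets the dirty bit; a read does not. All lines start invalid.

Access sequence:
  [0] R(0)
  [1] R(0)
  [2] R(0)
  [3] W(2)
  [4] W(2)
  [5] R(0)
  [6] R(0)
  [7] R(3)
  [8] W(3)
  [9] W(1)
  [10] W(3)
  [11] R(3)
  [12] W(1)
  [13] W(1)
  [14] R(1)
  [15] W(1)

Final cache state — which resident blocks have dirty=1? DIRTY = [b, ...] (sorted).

0: R B0 → L0 miss [-]
1: R B0 → L0 hit [-]
2: R B0 → L0 hit [-]
3: W B2 → L0 miss [D]
4: W B2 → L0 hit [D]
5: R B0 → L0 miss wb→B2 [-]
6: R B0 → L0 hit [-]
7: R B3 → L1 miss [-]
8: W B3 → L1 hit [D]
9: W B1 → L1 miss wb→B3 [D]
10: W B3 → L1 miss wb→B1 [D]
11: R B3 → L1 hit [D]
12: W B1 → L1 miss wb→B3 [D]
13: W B1 → L1 hit [D]
14: R B1 → L1 hit [D]
15: W B1 → L1 hit [D]

DIRTY = [1]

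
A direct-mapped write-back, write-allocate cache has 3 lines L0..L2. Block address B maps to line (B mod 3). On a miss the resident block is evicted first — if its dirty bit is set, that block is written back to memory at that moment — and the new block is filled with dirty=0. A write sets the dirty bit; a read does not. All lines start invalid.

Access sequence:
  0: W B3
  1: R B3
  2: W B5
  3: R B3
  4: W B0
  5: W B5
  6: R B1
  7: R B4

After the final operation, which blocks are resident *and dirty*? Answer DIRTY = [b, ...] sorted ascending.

0: W B3 → L0 miss [D]
1: R B3 → L0 hit [D]
2: W B5 → L2 miss [D]
3: R B3 → L0 hit [D]
4: W B0 → L0 miss wb→B3 [D]
5: W B5 → L2 hit [D]
6: R B1 → L1 miss [-]
7: R B4 → L1 miss [-]

DIRTY = [0, 5]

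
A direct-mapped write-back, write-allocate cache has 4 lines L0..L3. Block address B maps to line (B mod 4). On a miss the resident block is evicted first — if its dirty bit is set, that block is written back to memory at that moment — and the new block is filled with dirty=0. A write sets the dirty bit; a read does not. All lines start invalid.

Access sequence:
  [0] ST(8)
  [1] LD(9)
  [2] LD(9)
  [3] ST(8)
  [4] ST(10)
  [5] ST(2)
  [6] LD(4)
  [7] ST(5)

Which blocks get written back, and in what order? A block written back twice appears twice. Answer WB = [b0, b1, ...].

WB = [10, 8]

0: W B8 → L0 miss [D]
1: R B9 → L1 miss [-]
2: R B9 → L1 hit [-]
3: W B8 → L0 hit [D]
4: W B10 → L2 miss [D]
5: W B2 → L2 miss wb→B10 [D]
6: R B4 → L0 miss wb→B8 [-]
7: W B5 → L1 miss [D]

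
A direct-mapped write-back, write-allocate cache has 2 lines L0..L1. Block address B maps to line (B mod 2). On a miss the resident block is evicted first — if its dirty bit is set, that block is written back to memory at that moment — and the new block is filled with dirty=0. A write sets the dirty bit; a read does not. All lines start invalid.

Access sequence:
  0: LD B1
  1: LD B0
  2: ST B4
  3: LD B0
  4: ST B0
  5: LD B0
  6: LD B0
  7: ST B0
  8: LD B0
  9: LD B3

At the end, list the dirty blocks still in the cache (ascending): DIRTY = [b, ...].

DIRTY = [0]

0: R B1 -> L1 miss  d=-]
1: R B0 -> L0 miss  d=-]
2: W B4 -> L0 miss  d=D]
3: R B0 -> L0 miss wb->B4  d=-]
4: W B0 -> L0 hit  d=D]
5: R B0 -> L0 hit  d=D]
6: R B0 -> L0 hit  d=D]
7: W B0 -> L0 hit  d=D]
8: R B0 -> L0 hit  d=D]
9: R B3 -> L1 miss  d=-]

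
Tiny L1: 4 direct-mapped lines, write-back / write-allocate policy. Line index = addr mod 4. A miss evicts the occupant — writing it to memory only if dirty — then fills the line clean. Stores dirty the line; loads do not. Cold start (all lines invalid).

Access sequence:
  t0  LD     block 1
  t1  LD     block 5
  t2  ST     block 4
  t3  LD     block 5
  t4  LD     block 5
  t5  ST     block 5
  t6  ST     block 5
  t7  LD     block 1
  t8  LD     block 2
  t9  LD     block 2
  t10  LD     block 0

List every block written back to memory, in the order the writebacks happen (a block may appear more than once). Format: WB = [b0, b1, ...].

0: R B1 → L1 miss [-]
1: R B5 → L1 miss [-]
2: W B4 → L0 miss [D]
3: R B5 → L1 hit [-]
4: R B5 → L1 hit [-]
5: W B5 → L1 hit [D]
6: W B5 → L1 hit [D]
7: R B1 → L1 miss wb→B5 [-]
8: R B2 → L2 miss [-]
9: R B2 → L2 hit [-]
10: R B0 → L0 miss wb→B4 [-]

WB = [5, 4]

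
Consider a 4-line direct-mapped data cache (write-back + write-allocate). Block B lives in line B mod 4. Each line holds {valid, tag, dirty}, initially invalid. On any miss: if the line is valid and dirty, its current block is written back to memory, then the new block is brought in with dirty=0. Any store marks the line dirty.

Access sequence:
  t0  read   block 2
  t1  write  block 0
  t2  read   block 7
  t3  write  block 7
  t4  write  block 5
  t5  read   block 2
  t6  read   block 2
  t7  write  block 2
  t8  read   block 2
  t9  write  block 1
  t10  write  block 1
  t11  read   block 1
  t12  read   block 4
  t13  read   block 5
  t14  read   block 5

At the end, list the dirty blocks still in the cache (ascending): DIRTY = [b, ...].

DIRTY = [2, 7]

  0 | R B2 → L2 miss [-]
  1 | W B0 → L0 miss [D]
  2 | R B7 → L3 miss [-]
  3 | W B7 → L3 hit [D]
  4 | W B5 → L1 miss [D]
  5 | R B2 → L2 hit [-]
  6 | R B2 → L2 hit [-]
  7 | W B2 → L2 hit [D]
  8 | R B2 → L2 hit [D]
  9 | W B1 → L1 miss wb→B5 [D]
  10 | W B1 → L1 hit [D]
  11 | R B1 → L1 hit [D]
  12 | R B4 → L0 miss wb→B0 [-]
  13 | R B5 → L1 miss wb→B1 [-]
  14 | R B5 → L1 hit [-]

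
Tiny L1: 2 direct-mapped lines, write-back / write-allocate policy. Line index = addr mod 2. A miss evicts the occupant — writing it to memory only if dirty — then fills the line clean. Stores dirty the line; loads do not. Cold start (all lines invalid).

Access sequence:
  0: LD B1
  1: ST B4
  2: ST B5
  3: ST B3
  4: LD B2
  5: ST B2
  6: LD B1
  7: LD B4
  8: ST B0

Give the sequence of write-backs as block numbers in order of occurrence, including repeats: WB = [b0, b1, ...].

0: R B1 → L1 miss [-]
1: W B4 → L0 miss [D]
2: W B5 → L1 miss [D]
3: W B3 → L1 miss wb→B5 [D]
4: R B2 → L0 miss wb→B4 [-]
5: W B2 → L0 hit [D]
6: R B1 → L1 miss wb→B3 [-]
7: R B4 → L0 miss wb→B2 [-]
8: W B0 → L0 miss [D]

WB = [5, 4, 3, 2]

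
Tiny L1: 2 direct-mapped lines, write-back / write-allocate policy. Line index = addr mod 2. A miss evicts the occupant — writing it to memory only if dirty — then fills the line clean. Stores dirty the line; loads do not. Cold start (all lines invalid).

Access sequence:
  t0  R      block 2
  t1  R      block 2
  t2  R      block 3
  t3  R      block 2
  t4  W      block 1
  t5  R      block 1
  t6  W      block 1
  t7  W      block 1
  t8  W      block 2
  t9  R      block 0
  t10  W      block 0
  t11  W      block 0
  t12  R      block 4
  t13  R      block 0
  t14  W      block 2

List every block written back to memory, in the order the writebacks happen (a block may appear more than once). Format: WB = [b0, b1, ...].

0: R B2 -> L0 miss  d=-]
1: R B2 -> L0 hit  d=-]
2: R B3 -> L1 miss  d=-]
3: R B2 -> L0 hit  d=-]
4: W B1 -> L1 miss  d=D]
5: R B1 -> L1 hit  d=D]
6: W B1 -> L1 hit  d=D]
7: W B1 -> L1 hit  d=D]
8: W B2 -> L0 hit  d=D]
9: R B0 -> L0 miss wb->B2  d=-]
10: W B0 -> L0 hit  d=D]
11: W B0 -> L0 hit  d=D]
12: R B4 -> L0 miss wb->B0  d=-]
13: R B0 -> L0 miss  d=-]
14: W B2 -> L0 miss  d=D]

WB = [2, 0]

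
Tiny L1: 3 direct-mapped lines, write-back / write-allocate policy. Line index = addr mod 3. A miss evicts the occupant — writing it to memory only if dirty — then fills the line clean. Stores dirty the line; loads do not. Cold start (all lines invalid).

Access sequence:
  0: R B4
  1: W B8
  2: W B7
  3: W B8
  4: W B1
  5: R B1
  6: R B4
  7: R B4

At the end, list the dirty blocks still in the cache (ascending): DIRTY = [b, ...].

DIRTY = [8]

0: R B4 -> L1 miss  d=-]
1: W B8 -> L2 miss  d=D]
2: W B7 -> L1 miss  d=D]
3: W B8 -> L2 hit  d=D]
4: W B1 -> L1 miss wb->B7  d=D]
5: R B1 -> L1 hit  d=D]
6: R B4 -> L1 miss wb->B1  d=-]
7: R B4 -> L1 hit  d=-]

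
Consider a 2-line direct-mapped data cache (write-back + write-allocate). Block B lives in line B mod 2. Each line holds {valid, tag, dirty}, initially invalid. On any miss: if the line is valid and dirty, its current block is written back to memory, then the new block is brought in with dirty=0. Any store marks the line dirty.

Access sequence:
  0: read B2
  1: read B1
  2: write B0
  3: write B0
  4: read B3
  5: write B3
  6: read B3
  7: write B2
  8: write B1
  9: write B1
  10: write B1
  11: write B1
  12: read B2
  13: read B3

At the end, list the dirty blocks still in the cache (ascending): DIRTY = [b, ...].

0: R B2 → L0 miss [-]
1: R B1 → L1 miss [-]
2: W B0 → L0 miss [D]
3: W B0 → L0 hit [D]
4: R B3 → L1 miss [-]
5: W B3 → L1 hit [D]
6: R B3 → L1 hit [D]
7: W B2 → L0 miss wb→B0 [D]
8: W B1 → L1 miss wb→B3 [D]
9: W B1 → L1 hit [D]
10: W B1 → L1 hit [D]
11: W B1 → L1 hit [D]
12: R B2 → L0 hit [D]
13: R B3 → L1 miss wb→B1 [-]

DIRTY = [2]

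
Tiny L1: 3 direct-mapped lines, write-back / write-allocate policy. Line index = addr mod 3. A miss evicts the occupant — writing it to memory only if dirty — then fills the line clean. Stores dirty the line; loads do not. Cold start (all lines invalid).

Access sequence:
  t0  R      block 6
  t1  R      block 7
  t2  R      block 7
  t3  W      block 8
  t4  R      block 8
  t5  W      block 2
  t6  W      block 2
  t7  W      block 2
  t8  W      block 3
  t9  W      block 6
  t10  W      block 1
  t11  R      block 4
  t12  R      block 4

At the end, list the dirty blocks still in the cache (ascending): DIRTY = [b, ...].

  0 | R B6 → L0 miss [-]
  1 | R B7 → L1 miss [-]
  2 | R B7 → L1 hit [-]
  3 | W B8 → L2 miss [D]
  4 | R B8 → L2 hit [D]
  5 | W B2 → L2 miss wb→B8 [D]
  6 | W B2 → L2 hit [D]
  7 | W B2 → L2 hit [D]
  8 | W B3 → L0 miss [D]
  9 | W B6 → L0 miss wb→B3 [D]
  10 | W B1 → L1 miss [D]
  11 | R B4 → L1 miss wb→B1 [-]
  12 | R B4 → L1 hit [-]

DIRTY = [2, 6]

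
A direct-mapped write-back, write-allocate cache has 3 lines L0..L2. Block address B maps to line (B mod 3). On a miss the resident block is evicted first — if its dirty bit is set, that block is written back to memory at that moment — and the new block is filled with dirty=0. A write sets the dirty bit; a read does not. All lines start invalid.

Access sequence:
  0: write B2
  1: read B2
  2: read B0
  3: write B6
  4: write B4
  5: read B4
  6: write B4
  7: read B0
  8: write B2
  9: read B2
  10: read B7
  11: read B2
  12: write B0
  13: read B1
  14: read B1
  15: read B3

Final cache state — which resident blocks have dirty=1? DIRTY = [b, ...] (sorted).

0: W B2 -> L2 miss  d=D]
1: R B2 -> L2 hit  d=D]
2: R B0 -> L0 miss  d=-]
3: W B6 -> L0 miss  d=D]
4: W B4 -> L1 miss  d=D]
5: R B4 -> L1 hit  d=D]
6: W B4 -> L1 hit  d=D]
7: R B0 -> L0 miss wb->B6  d=-]
8: W B2 -> L2 hit  d=D]
9: R B2 -> L2 hit  d=D]
10: R B7 -> L1 miss wb->B4  d=-]
11: R B2 -> L2 hit  d=D]
12: W B0 -> L0 hit  d=D]
13: R B1 -> L1 miss  d=-]
14: R B1 -> L1 hit  d=-]
15: R B3 -> L0 miss wb->B0  d=-]

DIRTY = [2]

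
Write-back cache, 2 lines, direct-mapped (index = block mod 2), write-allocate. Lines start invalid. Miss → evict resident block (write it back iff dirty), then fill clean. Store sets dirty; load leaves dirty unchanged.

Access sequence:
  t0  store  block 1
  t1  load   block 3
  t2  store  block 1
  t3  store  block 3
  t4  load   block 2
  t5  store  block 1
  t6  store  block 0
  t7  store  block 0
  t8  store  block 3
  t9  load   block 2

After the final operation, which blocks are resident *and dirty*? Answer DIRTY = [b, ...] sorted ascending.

DIRTY = [3]

0: W B1 → L1 miss [D]
1: R B3 → L1 miss wb→B1 [-]
2: W B1 → L1 miss [D]
3: W B3 → L1 miss wb→B1 [D]
4: R B2 → L0 miss [-]
5: W B1 → L1 miss wb→B3 [D]
6: W B0 → L0 miss [D]
7: W B0 → L0 hit [D]
8: W B3 → L1 miss wb→B1 [D]
9: R B2 → L0 miss wb→B0 [-]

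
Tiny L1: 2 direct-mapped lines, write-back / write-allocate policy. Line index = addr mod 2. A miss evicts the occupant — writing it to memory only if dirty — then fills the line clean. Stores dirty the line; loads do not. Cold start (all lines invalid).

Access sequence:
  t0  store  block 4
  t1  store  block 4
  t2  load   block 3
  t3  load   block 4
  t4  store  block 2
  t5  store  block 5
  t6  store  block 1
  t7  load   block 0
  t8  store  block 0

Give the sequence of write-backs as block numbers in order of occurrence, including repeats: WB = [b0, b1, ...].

WB = [4, 5, 2]

0: W B4 → L0 miss [D]
1: W B4 → L0 hit [D]
2: R B3 → L1 miss [-]
3: R B4 → L0 hit [D]
4: W B2 → L0 miss wb→B4 [D]
5: W B5 → L1 miss [D]
6: W B1 → L1 miss wb→B5 [D]
7: R B0 → L0 miss wb→B2 [-]
8: W B0 → L0 hit [D]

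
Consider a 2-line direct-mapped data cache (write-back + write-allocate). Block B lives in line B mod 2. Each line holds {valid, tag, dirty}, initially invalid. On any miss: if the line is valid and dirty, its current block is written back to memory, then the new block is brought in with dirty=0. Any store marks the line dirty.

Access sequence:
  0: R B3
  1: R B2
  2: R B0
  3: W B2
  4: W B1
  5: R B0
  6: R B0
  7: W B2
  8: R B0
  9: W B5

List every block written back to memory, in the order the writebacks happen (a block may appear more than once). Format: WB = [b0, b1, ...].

0: R B3 → L1 miss [-]
1: R B2 → L0 miss [-]
2: R B0 → L0 miss [-]
3: W B2 → L0 miss [D]
4: W B1 → L1 miss [D]
5: R B0 → L0 miss wb→B2 [-]
6: R B0 → L0 hit [-]
7: W B2 → L0 miss [D]
8: R B0 → L0 miss wb→B2 [-]
9: W B5 → L1 miss wb→B1 [D]

WB = [2, 2, 1]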